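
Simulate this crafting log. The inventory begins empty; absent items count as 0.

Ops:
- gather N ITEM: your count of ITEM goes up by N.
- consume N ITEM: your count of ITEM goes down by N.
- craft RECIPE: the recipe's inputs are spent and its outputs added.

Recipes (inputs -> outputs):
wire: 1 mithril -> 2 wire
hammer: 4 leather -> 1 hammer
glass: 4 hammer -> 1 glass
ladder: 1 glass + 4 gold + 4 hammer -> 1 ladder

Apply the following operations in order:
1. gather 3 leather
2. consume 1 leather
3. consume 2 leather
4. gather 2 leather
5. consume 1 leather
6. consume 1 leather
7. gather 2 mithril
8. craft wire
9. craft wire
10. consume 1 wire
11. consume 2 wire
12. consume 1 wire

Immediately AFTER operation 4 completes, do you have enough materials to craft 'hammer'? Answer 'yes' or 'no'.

Answer: no

Derivation:
After 1 (gather 3 leather): leather=3
After 2 (consume 1 leather): leather=2
After 3 (consume 2 leather): (empty)
After 4 (gather 2 leather): leather=2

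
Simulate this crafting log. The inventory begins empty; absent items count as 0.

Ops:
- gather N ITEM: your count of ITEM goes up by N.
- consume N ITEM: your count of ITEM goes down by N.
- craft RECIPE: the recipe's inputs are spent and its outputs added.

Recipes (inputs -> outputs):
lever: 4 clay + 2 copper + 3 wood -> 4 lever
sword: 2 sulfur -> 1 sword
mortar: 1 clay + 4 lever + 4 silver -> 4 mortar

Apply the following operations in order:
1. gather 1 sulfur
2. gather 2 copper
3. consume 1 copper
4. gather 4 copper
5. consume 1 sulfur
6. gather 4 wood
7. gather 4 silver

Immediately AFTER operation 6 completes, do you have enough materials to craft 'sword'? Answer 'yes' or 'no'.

Answer: no

Derivation:
After 1 (gather 1 sulfur): sulfur=1
After 2 (gather 2 copper): copper=2 sulfur=1
After 3 (consume 1 copper): copper=1 sulfur=1
After 4 (gather 4 copper): copper=5 sulfur=1
After 5 (consume 1 sulfur): copper=5
After 6 (gather 4 wood): copper=5 wood=4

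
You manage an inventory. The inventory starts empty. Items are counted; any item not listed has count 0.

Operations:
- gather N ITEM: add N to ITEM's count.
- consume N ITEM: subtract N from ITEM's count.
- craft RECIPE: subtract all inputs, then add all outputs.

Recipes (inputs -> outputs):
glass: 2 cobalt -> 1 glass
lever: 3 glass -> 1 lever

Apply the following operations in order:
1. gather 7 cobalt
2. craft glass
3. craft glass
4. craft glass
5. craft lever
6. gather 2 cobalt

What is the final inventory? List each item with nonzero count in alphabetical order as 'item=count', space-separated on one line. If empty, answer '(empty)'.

Answer: cobalt=3 lever=1

Derivation:
After 1 (gather 7 cobalt): cobalt=7
After 2 (craft glass): cobalt=5 glass=1
After 3 (craft glass): cobalt=3 glass=2
After 4 (craft glass): cobalt=1 glass=3
After 5 (craft lever): cobalt=1 lever=1
After 6 (gather 2 cobalt): cobalt=3 lever=1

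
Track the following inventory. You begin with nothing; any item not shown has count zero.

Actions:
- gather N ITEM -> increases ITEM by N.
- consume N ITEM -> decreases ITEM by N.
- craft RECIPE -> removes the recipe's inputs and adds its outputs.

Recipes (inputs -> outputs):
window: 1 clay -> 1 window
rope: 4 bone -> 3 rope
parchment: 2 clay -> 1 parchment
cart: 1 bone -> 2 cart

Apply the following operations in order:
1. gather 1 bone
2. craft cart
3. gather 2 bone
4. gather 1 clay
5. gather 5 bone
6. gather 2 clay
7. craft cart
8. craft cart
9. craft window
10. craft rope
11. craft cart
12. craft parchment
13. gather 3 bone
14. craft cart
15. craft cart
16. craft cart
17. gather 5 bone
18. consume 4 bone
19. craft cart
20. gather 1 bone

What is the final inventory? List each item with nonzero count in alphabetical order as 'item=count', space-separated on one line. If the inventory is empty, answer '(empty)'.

After 1 (gather 1 bone): bone=1
After 2 (craft cart): cart=2
After 3 (gather 2 bone): bone=2 cart=2
After 4 (gather 1 clay): bone=2 cart=2 clay=1
After 5 (gather 5 bone): bone=7 cart=2 clay=1
After 6 (gather 2 clay): bone=7 cart=2 clay=3
After 7 (craft cart): bone=6 cart=4 clay=3
After 8 (craft cart): bone=5 cart=6 clay=3
After 9 (craft window): bone=5 cart=6 clay=2 window=1
After 10 (craft rope): bone=1 cart=6 clay=2 rope=3 window=1
After 11 (craft cart): cart=8 clay=2 rope=3 window=1
After 12 (craft parchment): cart=8 parchment=1 rope=3 window=1
After 13 (gather 3 bone): bone=3 cart=8 parchment=1 rope=3 window=1
After 14 (craft cart): bone=2 cart=10 parchment=1 rope=3 window=1
After 15 (craft cart): bone=1 cart=12 parchment=1 rope=3 window=1
After 16 (craft cart): cart=14 parchment=1 rope=3 window=1
After 17 (gather 5 bone): bone=5 cart=14 parchment=1 rope=3 window=1
After 18 (consume 4 bone): bone=1 cart=14 parchment=1 rope=3 window=1
After 19 (craft cart): cart=16 parchment=1 rope=3 window=1
After 20 (gather 1 bone): bone=1 cart=16 parchment=1 rope=3 window=1

Answer: bone=1 cart=16 parchment=1 rope=3 window=1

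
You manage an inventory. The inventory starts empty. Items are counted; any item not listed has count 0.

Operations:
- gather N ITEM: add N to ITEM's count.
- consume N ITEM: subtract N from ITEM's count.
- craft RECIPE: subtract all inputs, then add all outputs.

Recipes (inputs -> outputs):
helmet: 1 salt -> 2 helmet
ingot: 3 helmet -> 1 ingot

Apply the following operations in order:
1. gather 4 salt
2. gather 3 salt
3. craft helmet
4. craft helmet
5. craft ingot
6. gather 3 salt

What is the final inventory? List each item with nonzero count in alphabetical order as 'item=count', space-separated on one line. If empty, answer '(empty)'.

After 1 (gather 4 salt): salt=4
After 2 (gather 3 salt): salt=7
After 3 (craft helmet): helmet=2 salt=6
After 4 (craft helmet): helmet=4 salt=5
After 5 (craft ingot): helmet=1 ingot=1 salt=5
After 6 (gather 3 salt): helmet=1 ingot=1 salt=8

Answer: helmet=1 ingot=1 salt=8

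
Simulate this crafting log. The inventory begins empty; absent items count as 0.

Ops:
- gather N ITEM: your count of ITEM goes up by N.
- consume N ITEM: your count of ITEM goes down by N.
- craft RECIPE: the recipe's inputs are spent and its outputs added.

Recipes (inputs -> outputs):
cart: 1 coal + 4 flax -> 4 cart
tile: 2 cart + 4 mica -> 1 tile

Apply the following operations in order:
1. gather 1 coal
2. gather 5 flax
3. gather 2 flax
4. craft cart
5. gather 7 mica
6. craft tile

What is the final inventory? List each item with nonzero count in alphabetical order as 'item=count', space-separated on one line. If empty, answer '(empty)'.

After 1 (gather 1 coal): coal=1
After 2 (gather 5 flax): coal=1 flax=5
After 3 (gather 2 flax): coal=1 flax=7
After 4 (craft cart): cart=4 flax=3
After 5 (gather 7 mica): cart=4 flax=3 mica=7
After 6 (craft tile): cart=2 flax=3 mica=3 tile=1

Answer: cart=2 flax=3 mica=3 tile=1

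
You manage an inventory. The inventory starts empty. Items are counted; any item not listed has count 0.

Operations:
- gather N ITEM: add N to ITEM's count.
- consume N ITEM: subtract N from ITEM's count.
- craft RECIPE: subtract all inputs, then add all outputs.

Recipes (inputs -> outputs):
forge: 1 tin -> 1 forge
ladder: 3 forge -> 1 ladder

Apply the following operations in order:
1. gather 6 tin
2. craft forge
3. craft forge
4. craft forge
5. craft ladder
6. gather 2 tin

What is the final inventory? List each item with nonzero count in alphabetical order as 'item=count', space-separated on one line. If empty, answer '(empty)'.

Answer: ladder=1 tin=5

Derivation:
After 1 (gather 6 tin): tin=6
After 2 (craft forge): forge=1 tin=5
After 3 (craft forge): forge=2 tin=4
After 4 (craft forge): forge=3 tin=3
After 5 (craft ladder): ladder=1 tin=3
After 6 (gather 2 tin): ladder=1 tin=5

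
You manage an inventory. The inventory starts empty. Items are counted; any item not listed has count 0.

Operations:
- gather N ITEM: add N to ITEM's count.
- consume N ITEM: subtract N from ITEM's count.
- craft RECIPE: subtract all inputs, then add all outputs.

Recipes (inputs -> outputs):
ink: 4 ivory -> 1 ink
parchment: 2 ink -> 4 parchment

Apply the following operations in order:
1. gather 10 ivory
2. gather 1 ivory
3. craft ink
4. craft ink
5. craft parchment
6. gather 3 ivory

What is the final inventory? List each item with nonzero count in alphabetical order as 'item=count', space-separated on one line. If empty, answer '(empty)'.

Answer: ivory=6 parchment=4

Derivation:
After 1 (gather 10 ivory): ivory=10
After 2 (gather 1 ivory): ivory=11
After 3 (craft ink): ink=1 ivory=7
After 4 (craft ink): ink=2 ivory=3
After 5 (craft parchment): ivory=3 parchment=4
After 6 (gather 3 ivory): ivory=6 parchment=4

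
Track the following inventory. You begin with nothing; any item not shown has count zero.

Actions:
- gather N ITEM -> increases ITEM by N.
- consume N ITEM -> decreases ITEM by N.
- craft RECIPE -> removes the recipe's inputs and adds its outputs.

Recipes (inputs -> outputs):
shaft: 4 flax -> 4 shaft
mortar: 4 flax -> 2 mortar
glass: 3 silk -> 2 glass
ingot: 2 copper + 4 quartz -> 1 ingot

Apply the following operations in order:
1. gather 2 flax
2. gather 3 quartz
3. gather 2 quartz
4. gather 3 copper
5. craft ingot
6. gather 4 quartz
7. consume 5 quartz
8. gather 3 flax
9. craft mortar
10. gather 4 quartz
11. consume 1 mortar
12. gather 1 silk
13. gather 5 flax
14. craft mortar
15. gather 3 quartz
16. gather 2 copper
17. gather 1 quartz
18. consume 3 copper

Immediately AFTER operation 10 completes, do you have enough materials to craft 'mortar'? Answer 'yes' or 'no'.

Answer: no

Derivation:
After 1 (gather 2 flax): flax=2
After 2 (gather 3 quartz): flax=2 quartz=3
After 3 (gather 2 quartz): flax=2 quartz=5
After 4 (gather 3 copper): copper=3 flax=2 quartz=5
After 5 (craft ingot): copper=1 flax=2 ingot=1 quartz=1
After 6 (gather 4 quartz): copper=1 flax=2 ingot=1 quartz=5
After 7 (consume 5 quartz): copper=1 flax=2 ingot=1
After 8 (gather 3 flax): copper=1 flax=5 ingot=1
After 9 (craft mortar): copper=1 flax=1 ingot=1 mortar=2
After 10 (gather 4 quartz): copper=1 flax=1 ingot=1 mortar=2 quartz=4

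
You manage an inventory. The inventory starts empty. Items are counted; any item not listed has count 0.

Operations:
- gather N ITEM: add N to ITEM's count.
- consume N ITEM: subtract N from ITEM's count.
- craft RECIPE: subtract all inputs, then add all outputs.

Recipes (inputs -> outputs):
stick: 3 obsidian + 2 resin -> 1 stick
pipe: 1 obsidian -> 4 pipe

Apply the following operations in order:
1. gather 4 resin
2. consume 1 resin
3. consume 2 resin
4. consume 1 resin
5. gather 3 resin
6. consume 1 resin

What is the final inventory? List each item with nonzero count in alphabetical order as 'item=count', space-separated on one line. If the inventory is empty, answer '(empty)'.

Answer: resin=2

Derivation:
After 1 (gather 4 resin): resin=4
After 2 (consume 1 resin): resin=3
After 3 (consume 2 resin): resin=1
After 4 (consume 1 resin): (empty)
After 5 (gather 3 resin): resin=3
After 6 (consume 1 resin): resin=2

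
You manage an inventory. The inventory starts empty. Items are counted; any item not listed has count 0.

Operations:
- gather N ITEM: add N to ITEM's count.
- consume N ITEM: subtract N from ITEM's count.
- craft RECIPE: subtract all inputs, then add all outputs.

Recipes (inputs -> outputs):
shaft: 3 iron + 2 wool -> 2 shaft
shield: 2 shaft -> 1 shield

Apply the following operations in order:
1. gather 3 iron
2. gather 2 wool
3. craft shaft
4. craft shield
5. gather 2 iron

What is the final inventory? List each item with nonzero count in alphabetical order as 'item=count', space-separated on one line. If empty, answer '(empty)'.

Answer: iron=2 shield=1

Derivation:
After 1 (gather 3 iron): iron=3
After 2 (gather 2 wool): iron=3 wool=2
After 3 (craft shaft): shaft=2
After 4 (craft shield): shield=1
After 5 (gather 2 iron): iron=2 shield=1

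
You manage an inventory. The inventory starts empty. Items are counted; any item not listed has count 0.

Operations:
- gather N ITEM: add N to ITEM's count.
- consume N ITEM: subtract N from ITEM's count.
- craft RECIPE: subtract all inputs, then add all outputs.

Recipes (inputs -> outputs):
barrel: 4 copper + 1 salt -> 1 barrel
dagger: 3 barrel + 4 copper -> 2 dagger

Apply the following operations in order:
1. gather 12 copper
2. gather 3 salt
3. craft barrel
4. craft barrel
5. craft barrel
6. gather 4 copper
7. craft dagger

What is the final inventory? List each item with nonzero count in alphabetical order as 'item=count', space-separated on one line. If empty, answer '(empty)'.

After 1 (gather 12 copper): copper=12
After 2 (gather 3 salt): copper=12 salt=3
After 3 (craft barrel): barrel=1 copper=8 salt=2
After 4 (craft barrel): barrel=2 copper=4 salt=1
After 5 (craft barrel): barrel=3
After 6 (gather 4 copper): barrel=3 copper=4
After 7 (craft dagger): dagger=2

Answer: dagger=2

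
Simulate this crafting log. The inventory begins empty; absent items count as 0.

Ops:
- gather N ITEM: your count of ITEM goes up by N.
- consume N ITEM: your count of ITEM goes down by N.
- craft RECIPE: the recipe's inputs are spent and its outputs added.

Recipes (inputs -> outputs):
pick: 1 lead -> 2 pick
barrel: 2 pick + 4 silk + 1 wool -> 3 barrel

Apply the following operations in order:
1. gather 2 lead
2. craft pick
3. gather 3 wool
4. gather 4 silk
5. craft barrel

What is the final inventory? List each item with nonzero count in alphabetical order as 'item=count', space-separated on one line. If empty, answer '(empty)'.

After 1 (gather 2 lead): lead=2
After 2 (craft pick): lead=1 pick=2
After 3 (gather 3 wool): lead=1 pick=2 wool=3
After 4 (gather 4 silk): lead=1 pick=2 silk=4 wool=3
After 5 (craft barrel): barrel=3 lead=1 wool=2

Answer: barrel=3 lead=1 wool=2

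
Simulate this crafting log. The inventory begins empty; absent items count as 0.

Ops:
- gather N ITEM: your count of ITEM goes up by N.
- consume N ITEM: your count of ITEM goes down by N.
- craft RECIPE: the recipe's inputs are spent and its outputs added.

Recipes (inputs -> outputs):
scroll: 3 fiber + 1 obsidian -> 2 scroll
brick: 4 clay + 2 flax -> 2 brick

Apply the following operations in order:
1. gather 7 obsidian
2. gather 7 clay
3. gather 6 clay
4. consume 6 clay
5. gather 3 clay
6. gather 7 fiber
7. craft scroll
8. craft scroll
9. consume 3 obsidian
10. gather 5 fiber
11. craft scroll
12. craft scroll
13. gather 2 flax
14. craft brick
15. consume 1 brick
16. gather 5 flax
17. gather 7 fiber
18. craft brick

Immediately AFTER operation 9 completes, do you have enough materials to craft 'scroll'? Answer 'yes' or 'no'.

After 1 (gather 7 obsidian): obsidian=7
After 2 (gather 7 clay): clay=7 obsidian=7
After 3 (gather 6 clay): clay=13 obsidian=7
After 4 (consume 6 clay): clay=7 obsidian=7
After 5 (gather 3 clay): clay=10 obsidian=7
After 6 (gather 7 fiber): clay=10 fiber=7 obsidian=7
After 7 (craft scroll): clay=10 fiber=4 obsidian=6 scroll=2
After 8 (craft scroll): clay=10 fiber=1 obsidian=5 scroll=4
After 9 (consume 3 obsidian): clay=10 fiber=1 obsidian=2 scroll=4

Answer: no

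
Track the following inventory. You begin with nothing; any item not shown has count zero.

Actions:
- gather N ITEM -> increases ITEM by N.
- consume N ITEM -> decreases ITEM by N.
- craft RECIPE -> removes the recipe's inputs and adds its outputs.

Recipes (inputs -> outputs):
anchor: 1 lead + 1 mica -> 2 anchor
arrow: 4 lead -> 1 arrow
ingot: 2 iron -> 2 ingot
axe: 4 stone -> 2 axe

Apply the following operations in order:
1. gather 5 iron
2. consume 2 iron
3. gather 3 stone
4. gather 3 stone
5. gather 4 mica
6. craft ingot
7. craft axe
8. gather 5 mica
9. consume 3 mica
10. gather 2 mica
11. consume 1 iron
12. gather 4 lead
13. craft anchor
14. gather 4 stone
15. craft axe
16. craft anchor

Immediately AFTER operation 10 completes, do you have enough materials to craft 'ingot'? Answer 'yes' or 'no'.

After 1 (gather 5 iron): iron=5
After 2 (consume 2 iron): iron=3
After 3 (gather 3 stone): iron=3 stone=3
After 4 (gather 3 stone): iron=3 stone=6
After 5 (gather 4 mica): iron=3 mica=4 stone=6
After 6 (craft ingot): ingot=2 iron=1 mica=4 stone=6
After 7 (craft axe): axe=2 ingot=2 iron=1 mica=4 stone=2
After 8 (gather 5 mica): axe=2 ingot=2 iron=1 mica=9 stone=2
After 9 (consume 3 mica): axe=2 ingot=2 iron=1 mica=6 stone=2
After 10 (gather 2 mica): axe=2 ingot=2 iron=1 mica=8 stone=2

Answer: no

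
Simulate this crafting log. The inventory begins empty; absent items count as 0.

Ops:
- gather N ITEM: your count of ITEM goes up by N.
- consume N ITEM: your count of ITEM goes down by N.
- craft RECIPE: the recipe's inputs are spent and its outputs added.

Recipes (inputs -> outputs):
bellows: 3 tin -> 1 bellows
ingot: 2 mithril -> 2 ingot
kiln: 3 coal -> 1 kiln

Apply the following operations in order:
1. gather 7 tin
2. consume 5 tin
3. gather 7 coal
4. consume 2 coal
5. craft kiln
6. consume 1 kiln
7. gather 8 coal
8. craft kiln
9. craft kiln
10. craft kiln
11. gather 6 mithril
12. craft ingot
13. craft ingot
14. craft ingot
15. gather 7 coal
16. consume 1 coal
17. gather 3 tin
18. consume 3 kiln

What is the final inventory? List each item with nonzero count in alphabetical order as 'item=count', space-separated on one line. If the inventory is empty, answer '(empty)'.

Answer: coal=7 ingot=6 tin=5

Derivation:
After 1 (gather 7 tin): tin=7
After 2 (consume 5 tin): tin=2
After 3 (gather 7 coal): coal=7 tin=2
After 4 (consume 2 coal): coal=5 tin=2
After 5 (craft kiln): coal=2 kiln=1 tin=2
After 6 (consume 1 kiln): coal=2 tin=2
After 7 (gather 8 coal): coal=10 tin=2
After 8 (craft kiln): coal=7 kiln=1 tin=2
After 9 (craft kiln): coal=4 kiln=2 tin=2
After 10 (craft kiln): coal=1 kiln=3 tin=2
After 11 (gather 6 mithril): coal=1 kiln=3 mithril=6 tin=2
After 12 (craft ingot): coal=1 ingot=2 kiln=3 mithril=4 tin=2
After 13 (craft ingot): coal=1 ingot=4 kiln=3 mithril=2 tin=2
After 14 (craft ingot): coal=1 ingot=6 kiln=3 tin=2
After 15 (gather 7 coal): coal=8 ingot=6 kiln=3 tin=2
After 16 (consume 1 coal): coal=7 ingot=6 kiln=3 tin=2
After 17 (gather 3 tin): coal=7 ingot=6 kiln=3 tin=5
After 18 (consume 3 kiln): coal=7 ingot=6 tin=5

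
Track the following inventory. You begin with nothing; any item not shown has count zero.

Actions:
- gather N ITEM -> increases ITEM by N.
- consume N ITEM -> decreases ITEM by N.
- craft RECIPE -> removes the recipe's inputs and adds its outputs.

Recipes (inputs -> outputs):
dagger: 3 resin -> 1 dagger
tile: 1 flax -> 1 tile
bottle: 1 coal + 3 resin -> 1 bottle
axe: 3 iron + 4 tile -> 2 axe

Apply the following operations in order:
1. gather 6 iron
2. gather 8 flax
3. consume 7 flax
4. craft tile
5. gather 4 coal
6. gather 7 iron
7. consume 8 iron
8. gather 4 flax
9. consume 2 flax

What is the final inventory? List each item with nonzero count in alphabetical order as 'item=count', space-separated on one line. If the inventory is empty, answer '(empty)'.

Answer: coal=4 flax=2 iron=5 tile=1

Derivation:
After 1 (gather 6 iron): iron=6
After 2 (gather 8 flax): flax=8 iron=6
After 3 (consume 7 flax): flax=1 iron=6
After 4 (craft tile): iron=6 tile=1
After 5 (gather 4 coal): coal=4 iron=6 tile=1
After 6 (gather 7 iron): coal=4 iron=13 tile=1
After 7 (consume 8 iron): coal=4 iron=5 tile=1
After 8 (gather 4 flax): coal=4 flax=4 iron=5 tile=1
After 9 (consume 2 flax): coal=4 flax=2 iron=5 tile=1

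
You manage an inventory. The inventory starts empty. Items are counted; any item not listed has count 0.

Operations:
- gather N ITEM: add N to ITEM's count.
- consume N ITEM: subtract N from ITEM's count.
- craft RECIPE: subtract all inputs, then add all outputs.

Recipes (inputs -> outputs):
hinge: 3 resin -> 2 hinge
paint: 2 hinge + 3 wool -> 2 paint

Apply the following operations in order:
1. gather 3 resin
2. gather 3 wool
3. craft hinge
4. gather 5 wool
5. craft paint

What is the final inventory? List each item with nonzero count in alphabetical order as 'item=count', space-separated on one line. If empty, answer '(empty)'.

After 1 (gather 3 resin): resin=3
After 2 (gather 3 wool): resin=3 wool=3
After 3 (craft hinge): hinge=2 wool=3
After 4 (gather 5 wool): hinge=2 wool=8
After 5 (craft paint): paint=2 wool=5

Answer: paint=2 wool=5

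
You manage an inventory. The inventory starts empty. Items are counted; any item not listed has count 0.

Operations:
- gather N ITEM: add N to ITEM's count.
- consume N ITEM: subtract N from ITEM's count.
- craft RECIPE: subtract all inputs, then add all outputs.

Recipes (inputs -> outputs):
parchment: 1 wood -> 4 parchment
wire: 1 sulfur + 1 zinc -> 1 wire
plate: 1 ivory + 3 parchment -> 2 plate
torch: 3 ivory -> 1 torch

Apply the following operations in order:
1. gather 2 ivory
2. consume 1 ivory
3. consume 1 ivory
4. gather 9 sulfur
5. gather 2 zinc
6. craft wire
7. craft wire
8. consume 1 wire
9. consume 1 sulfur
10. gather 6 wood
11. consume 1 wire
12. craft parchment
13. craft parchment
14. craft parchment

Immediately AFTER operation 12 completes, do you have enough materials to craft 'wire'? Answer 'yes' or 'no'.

Answer: no

Derivation:
After 1 (gather 2 ivory): ivory=2
After 2 (consume 1 ivory): ivory=1
After 3 (consume 1 ivory): (empty)
After 4 (gather 9 sulfur): sulfur=9
After 5 (gather 2 zinc): sulfur=9 zinc=2
After 6 (craft wire): sulfur=8 wire=1 zinc=1
After 7 (craft wire): sulfur=7 wire=2
After 8 (consume 1 wire): sulfur=7 wire=1
After 9 (consume 1 sulfur): sulfur=6 wire=1
After 10 (gather 6 wood): sulfur=6 wire=1 wood=6
After 11 (consume 1 wire): sulfur=6 wood=6
After 12 (craft parchment): parchment=4 sulfur=6 wood=5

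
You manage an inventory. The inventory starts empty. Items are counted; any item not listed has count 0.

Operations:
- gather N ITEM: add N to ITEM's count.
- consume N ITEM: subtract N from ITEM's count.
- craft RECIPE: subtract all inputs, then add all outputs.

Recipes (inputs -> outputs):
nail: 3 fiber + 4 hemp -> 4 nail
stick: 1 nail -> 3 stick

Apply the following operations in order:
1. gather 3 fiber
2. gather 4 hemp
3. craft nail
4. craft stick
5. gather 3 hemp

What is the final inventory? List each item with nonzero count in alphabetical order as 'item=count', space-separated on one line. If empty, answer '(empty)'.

After 1 (gather 3 fiber): fiber=3
After 2 (gather 4 hemp): fiber=3 hemp=4
After 3 (craft nail): nail=4
After 4 (craft stick): nail=3 stick=3
After 5 (gather 3 hemp): hemp=3 nail=3 stick=3

Answer: hemp=3 nail=3 stick=3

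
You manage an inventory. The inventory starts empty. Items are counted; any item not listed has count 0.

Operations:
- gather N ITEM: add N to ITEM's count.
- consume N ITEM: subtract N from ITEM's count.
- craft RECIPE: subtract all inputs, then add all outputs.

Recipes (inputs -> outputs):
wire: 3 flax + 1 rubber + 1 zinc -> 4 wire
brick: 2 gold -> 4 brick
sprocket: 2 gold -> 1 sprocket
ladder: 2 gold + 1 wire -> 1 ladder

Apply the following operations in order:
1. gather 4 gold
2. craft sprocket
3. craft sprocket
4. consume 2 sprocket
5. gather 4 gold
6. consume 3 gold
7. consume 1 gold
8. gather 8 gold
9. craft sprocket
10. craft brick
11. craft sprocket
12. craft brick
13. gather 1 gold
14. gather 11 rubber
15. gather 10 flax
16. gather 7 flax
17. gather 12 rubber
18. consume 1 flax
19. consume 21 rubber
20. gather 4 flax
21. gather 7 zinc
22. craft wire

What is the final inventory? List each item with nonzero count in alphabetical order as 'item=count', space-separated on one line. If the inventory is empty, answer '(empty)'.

After 1 (gather 4 gold): gold=4
After 2 (craft sprocket): gold=2 sprocket=1
After 3 (craft sprocket): sprocket=2
After 4 (consume 2 sprocket): (empty)
After 5 (gather 4 gold): gold=4
After 6 (consume 3 gold): gold=1
After 7 (consume 1 gold): (empty)
After 8 (gather 8 gold): gold=8
After 9 (craft sprocket): gold=6 sprocket=1
After 10 (craft brick): brick=4 gold=4 sprocket=1
After 11 (craft sprocket): brick=4 gold=2 sprocket=2
After 12 (craft brick): brick=8 sprocket=2
After 13 (gather 1 gold): brick=8 gold=1 sprocket=2
After 14 (gather 11 rubber): brick=8 gold=1 rubber=11 sprocket=2
After 15 (gather 10 flax): brick=8 flax=10 gold=1 rubber=11 sprocket=2
After 16 (gather 7 flax): brick=8 flax=17 gold=1 rubber=11 sprocket=2
After 17 (gather 12 rubber): brick=8 flax=17 gold=1 rubber=23 sprocket=2
After 18 (consume 1 flax): brick=8 flax=16 gold=1 rubber=23 sprocket=2
After 19 (consume 21 rubber): brick=8 flax=16 gold=1 rubber=2 sprocket=2
After 20 (gather 4 flax): brick=8 flax=20 gold=1 rubber=2 sprocket=2
After 21 (gather 7 zinc): brick=8 flax=20 gold=1 rubber=2 sprocket=2 zinc=7
After 22 (craft wire): brick=8 flax=17 gold=1 rubber=1 sprocket=2 wire=4 zinc=6

Answer: brick=8 flax=17 gold=1 rubber=1 sprocket=2 wire=4 zinc=6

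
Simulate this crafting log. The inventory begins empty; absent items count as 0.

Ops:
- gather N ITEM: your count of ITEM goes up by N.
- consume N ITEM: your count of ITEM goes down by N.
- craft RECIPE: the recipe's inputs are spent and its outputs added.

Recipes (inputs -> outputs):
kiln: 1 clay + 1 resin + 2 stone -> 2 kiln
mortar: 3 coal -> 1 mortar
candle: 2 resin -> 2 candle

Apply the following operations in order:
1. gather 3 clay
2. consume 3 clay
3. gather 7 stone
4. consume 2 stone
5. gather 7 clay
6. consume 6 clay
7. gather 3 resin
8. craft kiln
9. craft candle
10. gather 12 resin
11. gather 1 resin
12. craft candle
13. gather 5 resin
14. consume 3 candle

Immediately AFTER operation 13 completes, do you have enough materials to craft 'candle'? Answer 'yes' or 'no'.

After 1 (gather 3 clay): clay=3
After 2 (consume 3 clay): (empty)
After 3 (gather 7 stone): stone=7
After 4 (consume 2 stone): stone=5
After 5 (gather 7 clay): clay=7 stone=5
After 6 (consume 6 clay): clay=1 stone=5
After 7 (gather 3 resin): clay=1 resin=3 stone=5
After 8 (craft kiln): kiln=2 resin=2 stone=3
After 9 (craft candle): candle=2 kiln=2 stone=3
After 10 (gather 12 resin): candle=2 kiln=2 resin=12 stone=3
After 11 (gather 1 resin): candle=2 kiln=2 resin=13 stone=3
After 12 (craft candle): candle=4 kiln=2 resin=11 stone=3
After 13 (gather 5 resin): candle=4 kiln=2 resin=16 stone=3

Answer: yes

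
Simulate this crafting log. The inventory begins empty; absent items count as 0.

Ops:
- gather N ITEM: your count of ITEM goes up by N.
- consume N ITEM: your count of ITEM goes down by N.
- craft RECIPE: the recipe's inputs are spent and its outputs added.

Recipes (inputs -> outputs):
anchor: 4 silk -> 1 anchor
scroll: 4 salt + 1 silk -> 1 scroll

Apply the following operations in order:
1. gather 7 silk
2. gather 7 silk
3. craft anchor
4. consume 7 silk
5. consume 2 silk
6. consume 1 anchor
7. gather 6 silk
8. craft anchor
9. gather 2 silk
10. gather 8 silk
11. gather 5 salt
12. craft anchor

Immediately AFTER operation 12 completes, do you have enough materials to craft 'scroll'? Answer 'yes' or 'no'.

After 1 (gather 7 silk): silk=7
After 2 (gather 7 silk): silk=14
After 3 (craft anchor): anchor=1 silk=10
After 4 (consume 7 silk): anchor=1 silk=3
After 5 (consume 2 silk): anchor=1 silk=1
After 6 (consume 1 anchor): silk=1
After 7 (gather 6 silk): silk=7
After 8 (craft anchor): anchor=1 silk=3
After 9 (gather 2 silk): anchor=1 silk=5
After 10 (gather 8 silk): anchor=1 silk=13
After 11 (gather 5 salt): anchor=1 salt=5 silk=13
After 12 (craft anchor): anchor=2 salt=5 silk=9

Answer: yes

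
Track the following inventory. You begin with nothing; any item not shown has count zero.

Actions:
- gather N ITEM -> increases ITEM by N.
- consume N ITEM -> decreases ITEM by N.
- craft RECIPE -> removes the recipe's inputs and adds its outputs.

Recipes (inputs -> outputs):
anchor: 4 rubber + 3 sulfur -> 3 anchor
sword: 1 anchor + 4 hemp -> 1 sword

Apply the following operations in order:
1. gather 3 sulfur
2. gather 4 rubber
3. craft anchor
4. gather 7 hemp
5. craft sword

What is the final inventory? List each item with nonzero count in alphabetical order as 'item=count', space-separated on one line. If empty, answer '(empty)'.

Answer: anchor=2 hemp=3 sword=1

Derivation:
After 1 (gather 3 sulfur): sulfur=3
After 2 (gather 4 rubber): rubber=4 sulfur=3
After 3 (craft anchor): anchor=3
After 4 (gather 7 hemp): anchor=3 hemp=7
After 5 (craft sword): anchor=2 hemp=3 sword=1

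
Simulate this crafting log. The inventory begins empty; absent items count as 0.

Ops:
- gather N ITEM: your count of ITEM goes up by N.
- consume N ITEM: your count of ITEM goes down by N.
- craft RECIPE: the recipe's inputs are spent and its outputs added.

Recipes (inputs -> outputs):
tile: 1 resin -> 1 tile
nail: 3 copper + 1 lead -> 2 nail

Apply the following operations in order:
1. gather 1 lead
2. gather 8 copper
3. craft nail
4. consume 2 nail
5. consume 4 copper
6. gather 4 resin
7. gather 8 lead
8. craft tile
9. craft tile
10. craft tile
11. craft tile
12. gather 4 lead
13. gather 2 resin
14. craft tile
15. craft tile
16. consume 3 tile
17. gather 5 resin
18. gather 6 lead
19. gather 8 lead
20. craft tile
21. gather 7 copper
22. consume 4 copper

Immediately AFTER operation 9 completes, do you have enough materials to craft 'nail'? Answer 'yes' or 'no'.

Answer: no

Derivation:
After 1 (gather 1 lead): lead=1
After 2 (gather 8 copper): copper=8 lead=1
After 3 (craft nail): copper=5 nail=2
After 4 (consume 2 nail): copper=5
After 5 (consume 4 copper): copper=1
After 6 (gather 4 resin): copper=1 resin=4
After 7 (gather 8 lead): copper=1 lead=8 resin=4
After 8 (craft tile): copper=1 lead=8 resin=3 tile=1
After 9 (craft tile): copper=1 lead=8 resin=2 tile=2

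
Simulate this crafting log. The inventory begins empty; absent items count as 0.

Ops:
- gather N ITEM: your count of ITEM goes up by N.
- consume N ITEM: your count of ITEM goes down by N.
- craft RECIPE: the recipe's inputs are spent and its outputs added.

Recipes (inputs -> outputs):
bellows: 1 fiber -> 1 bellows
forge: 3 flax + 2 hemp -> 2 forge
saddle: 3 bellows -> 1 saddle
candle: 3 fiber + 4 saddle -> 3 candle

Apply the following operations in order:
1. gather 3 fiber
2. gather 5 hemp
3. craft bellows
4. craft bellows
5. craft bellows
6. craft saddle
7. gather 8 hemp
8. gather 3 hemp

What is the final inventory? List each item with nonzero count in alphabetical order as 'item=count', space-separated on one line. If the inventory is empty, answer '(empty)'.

After 1 (gather 3 fiber): fiber=3
After 2 (gather 5 hemp): fiber=3 hemp=5
After 3 (craft bellows): bellows=1 fiber=2 hemp=5
After 4 (craft bellows): bellows=2 fiber=1 hemp=5
After 5 (craft bellows): bellows=3 hemp=5
After 6 (craft saddle): hemp=5 saddle=1
After 7 (gather 8 hemp): hemp=13 saddle=1
After 8 (gather 3 hemp): hemp=16 saddle=1

Answer: hemp=16 saddle=1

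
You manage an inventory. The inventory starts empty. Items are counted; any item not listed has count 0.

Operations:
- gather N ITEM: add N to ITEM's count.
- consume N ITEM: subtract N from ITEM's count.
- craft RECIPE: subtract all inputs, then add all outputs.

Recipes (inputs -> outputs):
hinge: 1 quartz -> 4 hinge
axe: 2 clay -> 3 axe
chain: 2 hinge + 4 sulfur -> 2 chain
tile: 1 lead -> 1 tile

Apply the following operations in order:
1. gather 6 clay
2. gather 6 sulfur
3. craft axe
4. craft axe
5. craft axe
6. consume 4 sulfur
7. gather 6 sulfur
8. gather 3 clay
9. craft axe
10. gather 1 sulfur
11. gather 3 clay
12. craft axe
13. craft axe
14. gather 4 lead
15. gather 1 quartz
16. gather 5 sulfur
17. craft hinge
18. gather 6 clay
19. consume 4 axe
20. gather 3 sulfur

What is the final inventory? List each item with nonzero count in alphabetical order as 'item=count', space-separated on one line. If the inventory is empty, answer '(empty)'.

After 1 (gather 6 clay): clay=6
After 2 (gather 6 sulfur): clay=6 sulfur=6
After 3 (craft axe): axe=3 clay=4 sulfur=6
After 4 (craft axe): axe=6 clay=2 sulfur=6
After 5 (craft axe): axe=9 sulfur=6
After 6 (consume 4 sulfur): axe=9 sulfur=2
After 7 (gather 6 sulfur): axe=9 sulfur=8
After 8 (gather 3 clay): axe=9 clay=3 sulfur=8
After 9 (craft axe): axe=12 clay=1 sulfur=8
After 10 (gather 1 sulfur): axe=12 clay=1 sulfur=9
After 11 (gather 3 clay): axe=12 clay=4 sulfur=9
After 12 (craft axe): axe=15 clay=2 sulfur=9
After 13 (craft axe): axe=18 sulfur=9
After 14 (gather 4 lead): axe=18 lead=4 sulfur=9
After 15 (gather 1 quartz): axe=18 lead=4 quartz=1 sulfur=9
After 16 (gather 5 sulfur): axe=18 lead=4 quartz=1 sulfur=14
After 17 (craft hinge): axe=18 hinge=4 lead=4 sulfur=14
After 18 (gather 6 clay): axe=18 clay=6 hinge=4 lead=4 sulfur=14
After 19 (consume 4 axe): axe=14 clay=6 hinge=4 lead=4 sulfur=14
After 20 (gather 3 sulfur): axe=14 clay=6 hinge=4 lead=4 sulfur=17

Answer: axe=14 clay=6 hinge=4 lead=4 sulfur=17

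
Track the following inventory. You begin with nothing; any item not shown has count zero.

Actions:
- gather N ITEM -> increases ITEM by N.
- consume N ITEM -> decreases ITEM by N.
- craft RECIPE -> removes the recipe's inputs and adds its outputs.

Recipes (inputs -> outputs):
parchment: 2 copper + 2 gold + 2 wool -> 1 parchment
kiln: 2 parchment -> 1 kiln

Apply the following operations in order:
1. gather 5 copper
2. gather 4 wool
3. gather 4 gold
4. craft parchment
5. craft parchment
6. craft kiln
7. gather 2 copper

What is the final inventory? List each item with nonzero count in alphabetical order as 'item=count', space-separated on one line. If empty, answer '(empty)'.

After 1 (gather 5 copper): copper=5
After 2 (gather 4 wool): copper=5 wool=4
After 3 (gather 4 gold): copper=5 gold=4 wool=4
After 4 (craft parchment): copper=3 gold=2 parchment=1 wool=2
After 5 (craft parchment): copper=1 parchment=2
After 6 (craft kiln): copper=1 kiln=1
After 7 (gather 2 copper): copper=3 kiln=1

Answer: copper=3 kiln=1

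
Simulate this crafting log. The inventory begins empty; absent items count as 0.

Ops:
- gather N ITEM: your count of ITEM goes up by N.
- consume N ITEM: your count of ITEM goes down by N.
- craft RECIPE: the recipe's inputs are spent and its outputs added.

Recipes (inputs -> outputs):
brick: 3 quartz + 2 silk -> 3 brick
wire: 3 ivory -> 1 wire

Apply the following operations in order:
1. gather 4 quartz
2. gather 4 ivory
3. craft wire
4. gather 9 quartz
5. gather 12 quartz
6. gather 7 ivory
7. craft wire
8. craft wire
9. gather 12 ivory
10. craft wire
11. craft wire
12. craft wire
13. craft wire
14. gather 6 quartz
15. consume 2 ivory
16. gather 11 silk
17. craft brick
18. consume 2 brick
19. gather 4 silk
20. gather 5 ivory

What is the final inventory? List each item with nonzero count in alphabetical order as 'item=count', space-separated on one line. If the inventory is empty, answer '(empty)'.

Answer: brick=1 ivory=5 quartz=28 silk=13 wire=7

Derivation:
After 1 (gather 4 quartz): quartz=4
After 2 (gather 4 ivory): ivory=4 quartz=4
After 3 (craft wire): ivory=1 quartz=4 wire=1
After 4 (gather 9 quartz): ivory=1 quartz=13 wire=1
After 5 (gather 12 quartz): ivory=1 quartz=25 wire=1
After 6 (gather 7 ivory): ivory=8 quartz=25 wire=1
After 7 (craft wire): ivory=5 quartz=25 wire=2
After 8 (craft wire): ivory=2 quartz=25 wire=3
After 9 (gather 12 ivory): ivory=14 quartz=25 wire=3
After 10 (craft wire): ivory=11 quartz=25 wire=4
After 11 (craft wire): ivory=8 quartz=25 wire=5
After 12 (craft wire): ivory=5 quartz=25 wire=6
After 13 (craft wire): ivory=2 quartz=25 wire=7
After 14 (gather 6 quartz): ivory=2 quartz=31 wire=7
After 15 (consume 2 ivory): quartz=31 wire=7
After 16 (gather 11 silk): quartz=31 silk=11 wire=7
After 17 (craft brick): brick=3 quartz=28 silk=9 wire=7
After 18 (consume 2 brick): brick=1 quartz=28 silk=9 wire=7
After 19 (gather 4 silk): brick=1 quartz=28 silk=13 wire=7
After 20 (gather 5 ivory): brick=1 ivory=5 quartz=28 silk=13 wire=7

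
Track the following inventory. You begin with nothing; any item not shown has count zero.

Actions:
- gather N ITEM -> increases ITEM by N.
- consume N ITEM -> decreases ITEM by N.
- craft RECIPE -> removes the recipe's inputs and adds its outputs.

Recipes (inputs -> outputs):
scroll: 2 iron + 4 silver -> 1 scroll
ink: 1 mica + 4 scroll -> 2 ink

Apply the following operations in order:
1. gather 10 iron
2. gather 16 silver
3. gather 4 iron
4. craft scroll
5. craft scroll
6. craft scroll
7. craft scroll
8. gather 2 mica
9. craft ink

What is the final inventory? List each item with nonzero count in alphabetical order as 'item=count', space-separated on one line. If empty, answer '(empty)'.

After 1 (gather 10 iron): iron=10
After 2 (gather 16 silver): iron=10 silver=16
After 3 (gather 4 iron): iron=14 silver=16
After 4 (craft scroll): iron=12 scroll=1 silver=12
After 5 (craft scroll): iron=10 scroll=2 silver=8
After 6 (craft scroll): iron=8 scroll=3 silver=4
After 7 (craft scroll): iron=6 scroll=4
After 8 (gather 2 mica): iron=6 mica=2 scroll=4
After 9 (craft ink): ink=2 iron=6 mica=1

Answer: ink=2 iron=6 mica=1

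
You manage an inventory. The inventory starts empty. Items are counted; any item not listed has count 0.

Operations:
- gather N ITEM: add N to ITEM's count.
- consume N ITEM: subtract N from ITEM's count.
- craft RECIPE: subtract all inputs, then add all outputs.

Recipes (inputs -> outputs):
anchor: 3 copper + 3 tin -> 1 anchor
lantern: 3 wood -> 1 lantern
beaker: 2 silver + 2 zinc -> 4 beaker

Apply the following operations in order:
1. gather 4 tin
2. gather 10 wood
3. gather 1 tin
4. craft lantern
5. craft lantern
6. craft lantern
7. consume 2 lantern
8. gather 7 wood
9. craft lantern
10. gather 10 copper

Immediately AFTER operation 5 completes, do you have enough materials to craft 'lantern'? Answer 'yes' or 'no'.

Answer: yes

Derivation:
After 1 (gather 4 tin): tin=4
After 2 (gather 10 wood): tin=4 wood=10
After 3 (gather 1 tin): tin=5 wood=10
After 4 (craft lantern): lantern=1 tin=5 wood=7
After 5 (craft lantern): lantern=2 tin=5 wood=4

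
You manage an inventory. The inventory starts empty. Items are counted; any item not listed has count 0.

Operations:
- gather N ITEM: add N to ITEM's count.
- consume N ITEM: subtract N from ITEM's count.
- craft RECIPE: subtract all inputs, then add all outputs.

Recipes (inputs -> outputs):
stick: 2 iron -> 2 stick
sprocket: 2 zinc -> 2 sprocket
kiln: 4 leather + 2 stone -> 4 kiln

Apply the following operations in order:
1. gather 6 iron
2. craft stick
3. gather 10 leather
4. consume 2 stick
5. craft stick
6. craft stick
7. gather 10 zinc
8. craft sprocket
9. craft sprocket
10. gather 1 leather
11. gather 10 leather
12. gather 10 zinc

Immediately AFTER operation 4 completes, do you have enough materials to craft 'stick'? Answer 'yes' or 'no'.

After 1 (gather 6 iron): iron=6
After 2 (craft stick): iron=4 stick=2
After 3 (gather 10 leather): iron=4 leather=10 stick=2
After 4 (consume 2 stick): iron=4 leather=10

Answer: yes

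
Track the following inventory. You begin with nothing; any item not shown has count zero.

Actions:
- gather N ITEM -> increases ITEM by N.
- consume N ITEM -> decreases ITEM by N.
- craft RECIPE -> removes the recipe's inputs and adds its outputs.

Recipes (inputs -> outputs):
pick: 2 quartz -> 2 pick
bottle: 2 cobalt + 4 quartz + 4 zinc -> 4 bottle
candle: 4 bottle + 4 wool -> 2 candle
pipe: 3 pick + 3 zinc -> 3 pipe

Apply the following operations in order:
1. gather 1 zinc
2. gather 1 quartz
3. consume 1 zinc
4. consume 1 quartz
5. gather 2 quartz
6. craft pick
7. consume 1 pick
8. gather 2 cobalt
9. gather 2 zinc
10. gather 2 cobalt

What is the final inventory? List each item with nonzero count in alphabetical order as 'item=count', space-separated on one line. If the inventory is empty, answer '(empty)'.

Answer: cobalt=4 pick=1 zinc=2

Derivation:
After 1 (gather 1 zinc): zinc=1
After 2 (gather 1 quartz): quartz=1 zinc=1
After 3 (consume 1 zinc): quartz=1
After 4 (consume 1 quartz): (empty)
After 5 (gather 2 quartz): quartz=2
After 6 (craft pick): pick=2
After 7 (consume 1 pick): pick=1
After 8 (gather 2 cobalt): cobalt=2 pick=1
After 9 (gather 2 zinc): cobalt=2 pick=1 zinc=2
After 10 (gather 2 cobalt): cobalt=4 pick=1 zinc=2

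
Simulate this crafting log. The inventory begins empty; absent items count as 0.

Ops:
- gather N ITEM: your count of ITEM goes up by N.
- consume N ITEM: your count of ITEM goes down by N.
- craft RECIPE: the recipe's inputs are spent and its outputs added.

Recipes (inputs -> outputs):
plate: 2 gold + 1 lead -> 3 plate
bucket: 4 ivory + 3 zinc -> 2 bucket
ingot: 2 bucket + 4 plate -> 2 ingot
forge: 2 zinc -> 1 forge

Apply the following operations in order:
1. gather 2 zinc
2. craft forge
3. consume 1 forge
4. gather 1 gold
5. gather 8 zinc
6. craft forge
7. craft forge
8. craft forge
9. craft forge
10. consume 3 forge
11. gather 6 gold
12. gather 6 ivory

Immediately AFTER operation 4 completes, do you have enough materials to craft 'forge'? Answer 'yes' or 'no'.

After 1 (gather 2 zinc): zinc=2
After 2 (craft forge): forge=1
After 3 (consume 1 forge): (empty)
After 4 (gather 1 gold): gold=1

Answer: no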